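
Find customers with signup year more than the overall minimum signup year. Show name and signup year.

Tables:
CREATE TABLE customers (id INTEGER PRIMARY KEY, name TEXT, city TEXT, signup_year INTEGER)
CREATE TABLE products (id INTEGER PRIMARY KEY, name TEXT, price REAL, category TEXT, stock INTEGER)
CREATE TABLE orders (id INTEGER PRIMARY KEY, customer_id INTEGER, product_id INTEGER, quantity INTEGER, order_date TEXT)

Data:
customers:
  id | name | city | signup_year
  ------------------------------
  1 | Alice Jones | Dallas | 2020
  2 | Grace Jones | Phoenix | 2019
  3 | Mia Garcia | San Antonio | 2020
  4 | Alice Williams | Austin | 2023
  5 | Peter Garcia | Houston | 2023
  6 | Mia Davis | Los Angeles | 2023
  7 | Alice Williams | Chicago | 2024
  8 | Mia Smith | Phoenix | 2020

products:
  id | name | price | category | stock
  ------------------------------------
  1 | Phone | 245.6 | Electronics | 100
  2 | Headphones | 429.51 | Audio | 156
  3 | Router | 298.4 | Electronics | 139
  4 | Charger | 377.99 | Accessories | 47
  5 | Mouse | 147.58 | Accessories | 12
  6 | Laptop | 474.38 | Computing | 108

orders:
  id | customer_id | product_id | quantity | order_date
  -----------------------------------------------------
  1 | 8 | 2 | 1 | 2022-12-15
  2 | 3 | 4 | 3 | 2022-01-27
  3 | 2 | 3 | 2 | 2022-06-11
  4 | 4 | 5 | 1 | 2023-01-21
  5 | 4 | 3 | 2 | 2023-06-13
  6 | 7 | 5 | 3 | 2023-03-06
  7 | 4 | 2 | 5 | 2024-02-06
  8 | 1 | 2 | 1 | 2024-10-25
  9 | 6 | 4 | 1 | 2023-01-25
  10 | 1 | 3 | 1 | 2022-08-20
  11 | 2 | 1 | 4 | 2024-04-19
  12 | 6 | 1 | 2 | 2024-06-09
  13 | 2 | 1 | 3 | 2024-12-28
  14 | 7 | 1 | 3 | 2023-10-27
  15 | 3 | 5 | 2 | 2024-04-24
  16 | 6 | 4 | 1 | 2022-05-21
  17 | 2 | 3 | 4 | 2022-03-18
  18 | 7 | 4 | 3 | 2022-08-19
SELECT name, signup_year FROM customers WHERE signup_year > (SELECT MIN(signup_year) FROM customers)

Execution result:
name | signup_year
Alice Jones | 2020
Mia Garcia | 2020
Alice Williams | 2023
Peter Garcia | 2023
Mia Davis | 2023
Alice Williams | 2024
Mia Smith | 2020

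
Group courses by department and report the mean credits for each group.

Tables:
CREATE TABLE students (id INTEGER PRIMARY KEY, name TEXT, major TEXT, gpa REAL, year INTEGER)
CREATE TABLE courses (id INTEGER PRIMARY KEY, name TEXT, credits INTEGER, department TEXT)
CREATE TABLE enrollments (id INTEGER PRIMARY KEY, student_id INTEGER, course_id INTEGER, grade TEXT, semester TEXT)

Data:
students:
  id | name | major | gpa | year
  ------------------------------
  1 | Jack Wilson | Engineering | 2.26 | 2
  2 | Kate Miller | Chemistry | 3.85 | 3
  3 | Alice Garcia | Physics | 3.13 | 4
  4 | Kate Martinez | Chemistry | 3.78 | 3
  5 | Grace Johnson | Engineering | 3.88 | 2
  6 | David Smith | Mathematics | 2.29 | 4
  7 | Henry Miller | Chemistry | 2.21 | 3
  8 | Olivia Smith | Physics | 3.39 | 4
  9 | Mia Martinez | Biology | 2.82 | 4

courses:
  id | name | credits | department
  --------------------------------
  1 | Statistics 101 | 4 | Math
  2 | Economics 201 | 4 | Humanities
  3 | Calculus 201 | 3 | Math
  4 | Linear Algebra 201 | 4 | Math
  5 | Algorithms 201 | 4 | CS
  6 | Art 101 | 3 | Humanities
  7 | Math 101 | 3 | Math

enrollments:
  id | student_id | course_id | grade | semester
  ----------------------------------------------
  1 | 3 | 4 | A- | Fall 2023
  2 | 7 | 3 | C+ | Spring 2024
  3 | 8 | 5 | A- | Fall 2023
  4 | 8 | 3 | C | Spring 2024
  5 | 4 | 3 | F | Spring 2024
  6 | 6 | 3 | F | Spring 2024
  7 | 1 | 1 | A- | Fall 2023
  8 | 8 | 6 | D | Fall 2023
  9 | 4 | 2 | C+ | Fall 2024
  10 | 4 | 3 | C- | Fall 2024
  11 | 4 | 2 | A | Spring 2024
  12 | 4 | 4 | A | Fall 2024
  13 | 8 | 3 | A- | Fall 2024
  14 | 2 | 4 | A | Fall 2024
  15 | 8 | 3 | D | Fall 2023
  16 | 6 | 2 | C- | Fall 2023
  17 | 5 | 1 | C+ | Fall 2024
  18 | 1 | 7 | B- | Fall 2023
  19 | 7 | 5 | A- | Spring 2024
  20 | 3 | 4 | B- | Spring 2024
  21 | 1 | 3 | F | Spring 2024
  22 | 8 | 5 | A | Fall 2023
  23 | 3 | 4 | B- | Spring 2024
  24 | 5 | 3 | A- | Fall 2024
SELECT department, AVG(credits) AS avg_credits FROM courses GROUP BY department

Execution result:
department | avg_credits
CS | 4.00
Humanities | 3.50
Math | 3.50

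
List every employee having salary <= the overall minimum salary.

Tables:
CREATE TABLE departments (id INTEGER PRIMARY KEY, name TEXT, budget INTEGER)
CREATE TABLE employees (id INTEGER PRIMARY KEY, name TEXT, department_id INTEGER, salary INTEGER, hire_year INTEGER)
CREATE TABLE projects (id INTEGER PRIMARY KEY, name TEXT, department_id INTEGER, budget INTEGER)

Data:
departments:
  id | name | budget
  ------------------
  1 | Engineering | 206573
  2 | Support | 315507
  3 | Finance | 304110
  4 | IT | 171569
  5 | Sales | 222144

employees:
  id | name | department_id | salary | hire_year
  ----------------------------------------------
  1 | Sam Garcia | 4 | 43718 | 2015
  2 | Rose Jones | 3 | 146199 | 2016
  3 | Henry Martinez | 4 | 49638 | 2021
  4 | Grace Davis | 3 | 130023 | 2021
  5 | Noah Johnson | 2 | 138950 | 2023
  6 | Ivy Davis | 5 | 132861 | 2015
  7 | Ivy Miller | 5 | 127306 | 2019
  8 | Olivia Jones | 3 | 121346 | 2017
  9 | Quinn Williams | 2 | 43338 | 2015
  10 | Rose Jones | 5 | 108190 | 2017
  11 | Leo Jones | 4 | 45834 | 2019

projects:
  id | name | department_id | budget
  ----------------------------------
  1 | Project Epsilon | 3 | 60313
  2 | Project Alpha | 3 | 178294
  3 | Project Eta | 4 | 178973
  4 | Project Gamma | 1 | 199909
SELECT name, salary FROM employees WHERE salary <= (SELECT MIN(salary) FROM employees)

Execution result:
name | salary
Quinn Williams | 43338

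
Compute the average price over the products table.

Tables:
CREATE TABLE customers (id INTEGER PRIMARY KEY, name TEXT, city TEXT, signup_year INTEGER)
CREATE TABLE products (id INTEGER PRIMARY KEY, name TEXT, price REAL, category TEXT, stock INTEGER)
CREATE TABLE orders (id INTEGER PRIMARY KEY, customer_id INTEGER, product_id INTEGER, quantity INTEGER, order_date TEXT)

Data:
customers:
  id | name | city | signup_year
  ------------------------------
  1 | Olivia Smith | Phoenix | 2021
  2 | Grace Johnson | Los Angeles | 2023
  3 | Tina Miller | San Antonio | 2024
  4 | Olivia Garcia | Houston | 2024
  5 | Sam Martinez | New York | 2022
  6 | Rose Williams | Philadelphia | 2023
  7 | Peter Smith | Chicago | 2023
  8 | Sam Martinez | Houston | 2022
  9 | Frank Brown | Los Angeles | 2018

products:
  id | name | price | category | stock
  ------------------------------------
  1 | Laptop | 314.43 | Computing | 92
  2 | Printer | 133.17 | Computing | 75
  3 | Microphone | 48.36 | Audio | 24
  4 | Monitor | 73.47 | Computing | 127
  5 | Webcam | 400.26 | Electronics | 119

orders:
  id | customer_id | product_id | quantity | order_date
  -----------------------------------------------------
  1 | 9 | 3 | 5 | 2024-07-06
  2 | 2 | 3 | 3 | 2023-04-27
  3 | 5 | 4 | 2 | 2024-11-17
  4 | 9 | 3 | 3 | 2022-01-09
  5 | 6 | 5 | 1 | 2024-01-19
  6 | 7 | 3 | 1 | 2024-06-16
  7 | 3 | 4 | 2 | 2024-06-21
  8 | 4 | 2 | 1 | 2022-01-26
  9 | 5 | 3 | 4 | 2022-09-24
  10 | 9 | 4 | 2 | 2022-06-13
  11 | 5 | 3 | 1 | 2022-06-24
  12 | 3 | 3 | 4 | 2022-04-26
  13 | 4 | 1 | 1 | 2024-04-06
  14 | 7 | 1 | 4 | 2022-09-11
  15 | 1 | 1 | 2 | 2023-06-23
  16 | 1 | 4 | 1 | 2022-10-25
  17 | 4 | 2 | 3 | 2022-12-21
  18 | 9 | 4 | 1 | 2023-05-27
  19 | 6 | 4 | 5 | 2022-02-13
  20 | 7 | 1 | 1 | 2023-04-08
SELECT AVG(price) FROM products

Execution result:
193.94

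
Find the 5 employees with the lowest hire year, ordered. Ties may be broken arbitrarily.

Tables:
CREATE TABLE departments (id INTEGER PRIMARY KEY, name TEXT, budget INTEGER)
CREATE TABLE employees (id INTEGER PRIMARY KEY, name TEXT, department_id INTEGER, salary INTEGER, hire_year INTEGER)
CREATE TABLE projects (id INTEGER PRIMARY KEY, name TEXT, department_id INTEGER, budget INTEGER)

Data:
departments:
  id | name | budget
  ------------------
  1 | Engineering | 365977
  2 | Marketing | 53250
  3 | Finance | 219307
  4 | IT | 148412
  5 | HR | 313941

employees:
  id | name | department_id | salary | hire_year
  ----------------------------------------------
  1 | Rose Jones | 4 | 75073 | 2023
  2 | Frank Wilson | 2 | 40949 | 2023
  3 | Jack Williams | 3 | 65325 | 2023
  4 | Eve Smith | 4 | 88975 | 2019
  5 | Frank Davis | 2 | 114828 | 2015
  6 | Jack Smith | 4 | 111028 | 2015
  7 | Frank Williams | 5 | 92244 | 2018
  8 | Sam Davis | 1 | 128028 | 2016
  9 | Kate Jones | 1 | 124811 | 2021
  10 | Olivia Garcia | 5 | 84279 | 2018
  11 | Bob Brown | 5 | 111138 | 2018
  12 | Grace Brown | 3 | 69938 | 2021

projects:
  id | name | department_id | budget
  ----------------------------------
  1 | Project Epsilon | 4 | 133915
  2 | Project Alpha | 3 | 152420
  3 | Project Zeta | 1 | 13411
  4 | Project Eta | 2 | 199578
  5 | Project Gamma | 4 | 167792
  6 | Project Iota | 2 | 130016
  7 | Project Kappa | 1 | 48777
SELECT name, hire_year FROM employees ORDER BY hire_year ASC LIMIT 5

Execution result:
name | hire_year
Frank Davis | 2015
Jack Smith | 2015
Sam Davis | 2016
Frank Williams | 2018
Olivia Garcia | 2018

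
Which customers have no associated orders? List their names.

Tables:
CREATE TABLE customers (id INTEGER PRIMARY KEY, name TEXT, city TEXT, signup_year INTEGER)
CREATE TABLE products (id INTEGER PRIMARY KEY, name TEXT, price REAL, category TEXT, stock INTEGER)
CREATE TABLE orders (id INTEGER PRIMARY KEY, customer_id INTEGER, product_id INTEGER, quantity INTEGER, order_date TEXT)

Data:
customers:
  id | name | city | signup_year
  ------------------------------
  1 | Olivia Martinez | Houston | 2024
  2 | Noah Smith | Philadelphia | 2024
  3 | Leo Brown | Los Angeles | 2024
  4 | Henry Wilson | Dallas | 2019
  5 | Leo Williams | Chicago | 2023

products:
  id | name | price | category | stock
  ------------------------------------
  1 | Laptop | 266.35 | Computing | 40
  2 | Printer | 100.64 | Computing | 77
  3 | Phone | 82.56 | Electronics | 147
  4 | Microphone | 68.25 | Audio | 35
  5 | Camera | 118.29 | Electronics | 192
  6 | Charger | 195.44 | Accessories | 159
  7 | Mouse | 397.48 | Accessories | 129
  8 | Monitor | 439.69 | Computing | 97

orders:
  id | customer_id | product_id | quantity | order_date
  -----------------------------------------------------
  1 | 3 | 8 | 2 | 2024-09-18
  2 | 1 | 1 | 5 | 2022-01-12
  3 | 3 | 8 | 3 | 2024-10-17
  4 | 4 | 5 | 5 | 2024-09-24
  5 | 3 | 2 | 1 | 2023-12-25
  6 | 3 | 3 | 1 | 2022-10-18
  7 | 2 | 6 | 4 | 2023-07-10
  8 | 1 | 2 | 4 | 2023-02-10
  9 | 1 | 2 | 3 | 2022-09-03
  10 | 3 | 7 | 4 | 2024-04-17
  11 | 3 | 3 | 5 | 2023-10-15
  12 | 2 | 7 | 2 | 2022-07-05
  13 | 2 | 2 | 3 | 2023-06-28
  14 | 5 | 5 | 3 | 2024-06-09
SELECT p.name FROM customers p LEFT JOIN orders c ON c.customer_id = p.id WHERE c.id IS NULL

Execution result:
(no rows)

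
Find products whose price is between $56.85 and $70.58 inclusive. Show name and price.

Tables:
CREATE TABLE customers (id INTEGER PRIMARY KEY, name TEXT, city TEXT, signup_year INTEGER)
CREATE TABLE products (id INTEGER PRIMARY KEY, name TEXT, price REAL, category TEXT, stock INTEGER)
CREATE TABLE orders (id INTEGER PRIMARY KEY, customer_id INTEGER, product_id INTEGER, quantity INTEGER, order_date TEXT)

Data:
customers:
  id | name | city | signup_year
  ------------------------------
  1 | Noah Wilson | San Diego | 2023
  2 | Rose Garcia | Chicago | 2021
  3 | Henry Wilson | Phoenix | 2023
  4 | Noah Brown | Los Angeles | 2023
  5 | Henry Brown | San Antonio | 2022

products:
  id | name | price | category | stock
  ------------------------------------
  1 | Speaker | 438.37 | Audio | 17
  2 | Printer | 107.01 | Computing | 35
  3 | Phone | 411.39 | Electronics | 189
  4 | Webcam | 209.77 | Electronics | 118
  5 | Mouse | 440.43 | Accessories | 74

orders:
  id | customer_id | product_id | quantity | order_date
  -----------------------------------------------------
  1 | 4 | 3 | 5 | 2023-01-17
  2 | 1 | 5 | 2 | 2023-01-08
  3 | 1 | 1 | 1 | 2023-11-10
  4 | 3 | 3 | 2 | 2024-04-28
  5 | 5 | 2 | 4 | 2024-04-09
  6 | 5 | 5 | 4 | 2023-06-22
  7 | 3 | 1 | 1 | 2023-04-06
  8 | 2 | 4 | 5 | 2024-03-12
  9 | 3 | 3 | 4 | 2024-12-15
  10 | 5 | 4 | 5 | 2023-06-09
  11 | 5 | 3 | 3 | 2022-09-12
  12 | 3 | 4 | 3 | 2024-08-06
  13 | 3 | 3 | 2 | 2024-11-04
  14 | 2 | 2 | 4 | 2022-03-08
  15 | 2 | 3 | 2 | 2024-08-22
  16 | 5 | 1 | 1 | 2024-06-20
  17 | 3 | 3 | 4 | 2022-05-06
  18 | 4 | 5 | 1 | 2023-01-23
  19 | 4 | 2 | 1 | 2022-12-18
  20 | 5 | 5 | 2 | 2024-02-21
SELECT name, price FROM products WHERE price BETWEEN 56.85 AND 70.58

Execution result:
(no rows)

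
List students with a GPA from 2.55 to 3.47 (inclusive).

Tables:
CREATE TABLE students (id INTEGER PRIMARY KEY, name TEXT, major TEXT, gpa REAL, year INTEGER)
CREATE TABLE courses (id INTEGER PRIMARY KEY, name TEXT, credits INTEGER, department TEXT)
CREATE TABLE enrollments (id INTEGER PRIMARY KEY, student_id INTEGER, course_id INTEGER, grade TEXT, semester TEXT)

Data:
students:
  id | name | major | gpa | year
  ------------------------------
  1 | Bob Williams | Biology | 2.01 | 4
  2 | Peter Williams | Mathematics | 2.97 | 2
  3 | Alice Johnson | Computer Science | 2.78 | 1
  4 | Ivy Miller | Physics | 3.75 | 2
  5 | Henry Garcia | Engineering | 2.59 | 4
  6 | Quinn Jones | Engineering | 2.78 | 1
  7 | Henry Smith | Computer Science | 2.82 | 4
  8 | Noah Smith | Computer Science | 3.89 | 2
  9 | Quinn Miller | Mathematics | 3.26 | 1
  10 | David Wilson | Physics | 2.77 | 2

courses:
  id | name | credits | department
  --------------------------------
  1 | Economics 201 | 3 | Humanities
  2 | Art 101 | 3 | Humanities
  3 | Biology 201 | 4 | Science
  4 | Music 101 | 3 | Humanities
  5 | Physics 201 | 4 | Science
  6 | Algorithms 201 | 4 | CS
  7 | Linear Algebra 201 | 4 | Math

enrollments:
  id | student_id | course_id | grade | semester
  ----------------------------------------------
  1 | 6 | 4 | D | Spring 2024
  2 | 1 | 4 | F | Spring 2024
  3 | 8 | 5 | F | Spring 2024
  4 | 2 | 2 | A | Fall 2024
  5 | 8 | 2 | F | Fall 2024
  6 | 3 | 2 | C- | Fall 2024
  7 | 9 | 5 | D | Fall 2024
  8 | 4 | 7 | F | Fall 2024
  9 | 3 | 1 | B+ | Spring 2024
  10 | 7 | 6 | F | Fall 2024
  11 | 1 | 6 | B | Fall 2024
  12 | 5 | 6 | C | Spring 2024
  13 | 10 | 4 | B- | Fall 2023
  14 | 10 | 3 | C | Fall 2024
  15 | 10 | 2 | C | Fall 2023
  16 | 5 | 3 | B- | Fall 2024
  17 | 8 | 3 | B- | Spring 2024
SELECT name, gpa FROM students WHERE gpa BETWEEN 2.55 AND 3.47

Execution result:
name | gpa
Peter Williams | 2.97
Alice Johnson | 2.78
Henry Garcia | 2.59
Quinn Jones | 2.78
Henry Smith | 2.82
Quinn Miller | 3.26
David Wilson | 2.77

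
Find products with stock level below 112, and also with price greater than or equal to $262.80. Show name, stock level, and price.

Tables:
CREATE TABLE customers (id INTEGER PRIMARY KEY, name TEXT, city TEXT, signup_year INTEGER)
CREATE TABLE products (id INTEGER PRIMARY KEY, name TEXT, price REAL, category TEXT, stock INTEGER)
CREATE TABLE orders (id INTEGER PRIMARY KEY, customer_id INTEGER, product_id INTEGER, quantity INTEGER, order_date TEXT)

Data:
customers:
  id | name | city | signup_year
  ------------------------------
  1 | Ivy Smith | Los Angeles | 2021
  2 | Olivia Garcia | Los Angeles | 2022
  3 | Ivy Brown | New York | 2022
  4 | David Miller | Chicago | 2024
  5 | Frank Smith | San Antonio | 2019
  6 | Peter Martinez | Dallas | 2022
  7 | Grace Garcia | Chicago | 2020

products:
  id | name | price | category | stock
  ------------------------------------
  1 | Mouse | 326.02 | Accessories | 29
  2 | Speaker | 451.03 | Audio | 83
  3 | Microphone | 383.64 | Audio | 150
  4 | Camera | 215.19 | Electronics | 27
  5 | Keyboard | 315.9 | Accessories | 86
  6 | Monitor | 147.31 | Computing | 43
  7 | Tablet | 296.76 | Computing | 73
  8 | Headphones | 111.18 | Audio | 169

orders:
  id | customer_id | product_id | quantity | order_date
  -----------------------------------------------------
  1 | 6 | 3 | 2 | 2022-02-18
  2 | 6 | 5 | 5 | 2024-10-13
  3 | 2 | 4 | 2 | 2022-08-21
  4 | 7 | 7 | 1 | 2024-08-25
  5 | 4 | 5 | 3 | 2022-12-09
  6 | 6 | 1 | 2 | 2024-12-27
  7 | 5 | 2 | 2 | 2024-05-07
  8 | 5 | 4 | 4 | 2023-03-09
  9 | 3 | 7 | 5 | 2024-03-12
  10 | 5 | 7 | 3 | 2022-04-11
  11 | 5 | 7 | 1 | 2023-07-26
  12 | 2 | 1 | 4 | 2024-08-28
SELECT name, stock, price FROM products WHERE stock < 112 AND price >= 262.8

Execution result:
name | stock | price
Mouse | 29 | 326.02
Speaker | 83 | 451.03
Keyboard | 86 | 315.90
Tablet | 73 | 296.76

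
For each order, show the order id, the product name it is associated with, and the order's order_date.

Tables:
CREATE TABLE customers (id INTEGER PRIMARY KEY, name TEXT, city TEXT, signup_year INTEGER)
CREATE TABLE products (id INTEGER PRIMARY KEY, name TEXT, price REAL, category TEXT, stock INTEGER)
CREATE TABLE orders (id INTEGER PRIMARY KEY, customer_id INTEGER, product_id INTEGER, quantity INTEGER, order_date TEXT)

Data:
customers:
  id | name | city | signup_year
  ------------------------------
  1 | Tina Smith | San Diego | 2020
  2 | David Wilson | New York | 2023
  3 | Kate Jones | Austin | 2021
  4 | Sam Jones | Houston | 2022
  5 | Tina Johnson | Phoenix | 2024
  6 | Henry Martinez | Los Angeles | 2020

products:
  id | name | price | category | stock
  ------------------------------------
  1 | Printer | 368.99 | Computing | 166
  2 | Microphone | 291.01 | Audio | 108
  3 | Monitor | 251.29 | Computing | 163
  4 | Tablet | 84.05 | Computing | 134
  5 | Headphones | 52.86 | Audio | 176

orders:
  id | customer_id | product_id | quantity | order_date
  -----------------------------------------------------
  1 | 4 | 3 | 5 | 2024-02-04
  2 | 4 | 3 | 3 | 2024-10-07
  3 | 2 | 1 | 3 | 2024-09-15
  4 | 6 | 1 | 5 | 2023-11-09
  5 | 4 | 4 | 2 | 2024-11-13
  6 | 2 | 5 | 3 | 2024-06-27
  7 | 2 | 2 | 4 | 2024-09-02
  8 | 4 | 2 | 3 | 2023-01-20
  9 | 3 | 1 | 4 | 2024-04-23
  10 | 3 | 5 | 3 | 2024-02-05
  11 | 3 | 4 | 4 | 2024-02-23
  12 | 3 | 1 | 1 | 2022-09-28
SELECT c.id, p.name AS product, c.order_date FROM orders c JOIN products p ON c.product_id = p.id

Execution result:
id | product | order_date
1 | Monitor | 2024-02-04
2 | Monitor | 2024-10-07
3 | Printer | 2024-09-15
4 | Printer | 2023-11-09
5 | Tablet | 2024-11-13
6 | Headphones | 2024-06-27
7 | Microphone | 2024-09-02
8 | Microphone | 2023-01-20
9 | Printer | 2024-04-23
10 | Headphones | 2024-02-05
11 | Tablet | 2024-02-23
12 | Printer | 2022-09-28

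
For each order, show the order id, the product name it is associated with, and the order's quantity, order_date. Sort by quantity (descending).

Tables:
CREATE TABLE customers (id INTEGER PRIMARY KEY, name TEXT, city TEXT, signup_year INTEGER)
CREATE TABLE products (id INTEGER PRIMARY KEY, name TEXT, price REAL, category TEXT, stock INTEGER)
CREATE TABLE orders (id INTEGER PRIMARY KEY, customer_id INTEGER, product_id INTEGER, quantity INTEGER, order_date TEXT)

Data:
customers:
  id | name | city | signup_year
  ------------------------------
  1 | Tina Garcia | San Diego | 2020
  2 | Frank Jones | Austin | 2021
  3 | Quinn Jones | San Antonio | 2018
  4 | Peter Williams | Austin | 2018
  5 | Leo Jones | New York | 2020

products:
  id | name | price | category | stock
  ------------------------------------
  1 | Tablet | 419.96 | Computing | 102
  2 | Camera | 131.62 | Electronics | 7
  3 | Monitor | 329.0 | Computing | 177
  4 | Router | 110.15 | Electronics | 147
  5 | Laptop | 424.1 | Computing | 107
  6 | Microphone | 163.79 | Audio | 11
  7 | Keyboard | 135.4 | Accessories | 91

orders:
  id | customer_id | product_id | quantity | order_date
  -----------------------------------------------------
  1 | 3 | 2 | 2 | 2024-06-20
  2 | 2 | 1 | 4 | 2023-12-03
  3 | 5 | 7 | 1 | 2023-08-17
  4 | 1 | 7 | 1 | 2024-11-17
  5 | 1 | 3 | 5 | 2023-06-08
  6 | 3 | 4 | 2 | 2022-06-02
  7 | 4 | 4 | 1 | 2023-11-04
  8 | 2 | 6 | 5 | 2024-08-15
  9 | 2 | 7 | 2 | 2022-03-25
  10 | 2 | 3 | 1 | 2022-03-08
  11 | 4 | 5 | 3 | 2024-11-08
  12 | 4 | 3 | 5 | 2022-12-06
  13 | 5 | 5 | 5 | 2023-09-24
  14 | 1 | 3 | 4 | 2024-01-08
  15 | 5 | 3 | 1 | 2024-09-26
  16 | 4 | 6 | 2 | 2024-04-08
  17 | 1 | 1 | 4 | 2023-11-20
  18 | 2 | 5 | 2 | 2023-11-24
SELECT c.id, p.name AS product, c.quantity, c.order_date FROM orders c JOIN products p ON c.product_id = p.id ORDER BY c.quantity DESC

Execution result:
id | product | quantity | order_date
5 | Monitor | 5 | 2023-06-08
8 | Microphone | 5 | 2024-08-15
12 | Monitor | 5 | 2022-12-06
13 | Laptop | 5 | 2023-09-24
2 | Tablet | 4 | 2023-12-03
14 | Monitor | 4 | 2024-01-08
17 | Tablet | 4 | 2023-11-20
11 | Laptop | 3 | 2024-11-08
1 | Camera | 2 | 2024-06-20
6 | Router | 2 | 2022-06-02
9 | Keyboard | 2 | 2022-03-25
16 | Microphone | 2 | 2024-04-08
18 | Laptop | 2 | 2023-11-24
3 | Keyboard | 1 | 2023-08-17
4 | Keyboard | 1 | 2024-11-17
7 | Router | 1 | 2023-11-04
10 | Monitor | 1 | 2022-03-08
15 | Monitor | 1 | 2024-09-26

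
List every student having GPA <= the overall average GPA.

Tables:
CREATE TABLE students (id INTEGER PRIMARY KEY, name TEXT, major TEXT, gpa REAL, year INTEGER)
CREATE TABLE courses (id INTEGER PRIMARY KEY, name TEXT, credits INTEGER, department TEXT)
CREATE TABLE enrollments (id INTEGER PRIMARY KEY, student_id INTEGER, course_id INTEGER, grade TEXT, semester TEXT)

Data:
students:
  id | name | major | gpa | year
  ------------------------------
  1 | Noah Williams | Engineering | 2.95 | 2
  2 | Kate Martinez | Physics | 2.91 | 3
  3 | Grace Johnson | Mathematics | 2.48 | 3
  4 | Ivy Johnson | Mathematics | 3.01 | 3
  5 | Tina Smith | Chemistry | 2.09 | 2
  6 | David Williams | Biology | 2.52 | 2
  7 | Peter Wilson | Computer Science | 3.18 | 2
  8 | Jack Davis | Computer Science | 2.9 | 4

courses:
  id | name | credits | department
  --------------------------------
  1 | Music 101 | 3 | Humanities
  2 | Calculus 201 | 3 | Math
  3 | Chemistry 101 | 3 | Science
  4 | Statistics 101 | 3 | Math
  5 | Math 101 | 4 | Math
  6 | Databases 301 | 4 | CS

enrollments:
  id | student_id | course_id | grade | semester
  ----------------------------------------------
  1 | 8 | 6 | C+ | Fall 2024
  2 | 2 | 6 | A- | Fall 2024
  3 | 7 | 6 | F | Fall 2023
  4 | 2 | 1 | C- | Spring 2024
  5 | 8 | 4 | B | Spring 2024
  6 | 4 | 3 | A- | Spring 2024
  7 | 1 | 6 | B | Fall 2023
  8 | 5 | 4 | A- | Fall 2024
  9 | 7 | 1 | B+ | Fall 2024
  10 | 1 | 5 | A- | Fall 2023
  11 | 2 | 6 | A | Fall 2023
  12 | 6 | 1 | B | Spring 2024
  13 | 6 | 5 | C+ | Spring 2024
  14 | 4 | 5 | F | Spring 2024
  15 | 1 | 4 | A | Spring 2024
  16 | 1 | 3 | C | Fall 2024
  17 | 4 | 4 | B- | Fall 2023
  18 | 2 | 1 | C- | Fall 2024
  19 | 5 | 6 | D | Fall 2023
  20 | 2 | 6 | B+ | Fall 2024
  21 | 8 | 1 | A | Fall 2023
SELECT name, gpa FROM students WHERE gpa <= (SELECT AVG(gpa) FROM students)

Execution result:
name | gpa
Grace Johnson | 2.48
Tina Smith | 2.09
David Williams | 2.52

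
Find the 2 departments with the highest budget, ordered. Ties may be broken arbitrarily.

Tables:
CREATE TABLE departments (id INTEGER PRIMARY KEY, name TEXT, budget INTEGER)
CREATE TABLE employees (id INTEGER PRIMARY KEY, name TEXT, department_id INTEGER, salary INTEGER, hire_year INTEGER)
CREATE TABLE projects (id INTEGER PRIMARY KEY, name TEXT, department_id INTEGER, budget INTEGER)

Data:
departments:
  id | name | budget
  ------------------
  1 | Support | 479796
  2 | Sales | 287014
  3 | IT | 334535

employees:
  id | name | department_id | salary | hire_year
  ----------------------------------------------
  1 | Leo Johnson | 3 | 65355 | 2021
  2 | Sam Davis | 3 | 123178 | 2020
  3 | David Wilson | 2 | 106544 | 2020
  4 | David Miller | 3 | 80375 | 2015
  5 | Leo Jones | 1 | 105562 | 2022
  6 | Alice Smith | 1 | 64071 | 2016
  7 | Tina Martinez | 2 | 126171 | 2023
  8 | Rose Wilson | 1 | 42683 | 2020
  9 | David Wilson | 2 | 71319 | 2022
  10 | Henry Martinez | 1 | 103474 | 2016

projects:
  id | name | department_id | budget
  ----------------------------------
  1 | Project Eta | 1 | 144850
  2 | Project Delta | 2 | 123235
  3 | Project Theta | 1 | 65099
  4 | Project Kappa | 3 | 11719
SELECT name, budget FROM departments ORDER BY budget DESC LIMIT 2

Execution result:
name | budget
Support | 479796
IT | 334535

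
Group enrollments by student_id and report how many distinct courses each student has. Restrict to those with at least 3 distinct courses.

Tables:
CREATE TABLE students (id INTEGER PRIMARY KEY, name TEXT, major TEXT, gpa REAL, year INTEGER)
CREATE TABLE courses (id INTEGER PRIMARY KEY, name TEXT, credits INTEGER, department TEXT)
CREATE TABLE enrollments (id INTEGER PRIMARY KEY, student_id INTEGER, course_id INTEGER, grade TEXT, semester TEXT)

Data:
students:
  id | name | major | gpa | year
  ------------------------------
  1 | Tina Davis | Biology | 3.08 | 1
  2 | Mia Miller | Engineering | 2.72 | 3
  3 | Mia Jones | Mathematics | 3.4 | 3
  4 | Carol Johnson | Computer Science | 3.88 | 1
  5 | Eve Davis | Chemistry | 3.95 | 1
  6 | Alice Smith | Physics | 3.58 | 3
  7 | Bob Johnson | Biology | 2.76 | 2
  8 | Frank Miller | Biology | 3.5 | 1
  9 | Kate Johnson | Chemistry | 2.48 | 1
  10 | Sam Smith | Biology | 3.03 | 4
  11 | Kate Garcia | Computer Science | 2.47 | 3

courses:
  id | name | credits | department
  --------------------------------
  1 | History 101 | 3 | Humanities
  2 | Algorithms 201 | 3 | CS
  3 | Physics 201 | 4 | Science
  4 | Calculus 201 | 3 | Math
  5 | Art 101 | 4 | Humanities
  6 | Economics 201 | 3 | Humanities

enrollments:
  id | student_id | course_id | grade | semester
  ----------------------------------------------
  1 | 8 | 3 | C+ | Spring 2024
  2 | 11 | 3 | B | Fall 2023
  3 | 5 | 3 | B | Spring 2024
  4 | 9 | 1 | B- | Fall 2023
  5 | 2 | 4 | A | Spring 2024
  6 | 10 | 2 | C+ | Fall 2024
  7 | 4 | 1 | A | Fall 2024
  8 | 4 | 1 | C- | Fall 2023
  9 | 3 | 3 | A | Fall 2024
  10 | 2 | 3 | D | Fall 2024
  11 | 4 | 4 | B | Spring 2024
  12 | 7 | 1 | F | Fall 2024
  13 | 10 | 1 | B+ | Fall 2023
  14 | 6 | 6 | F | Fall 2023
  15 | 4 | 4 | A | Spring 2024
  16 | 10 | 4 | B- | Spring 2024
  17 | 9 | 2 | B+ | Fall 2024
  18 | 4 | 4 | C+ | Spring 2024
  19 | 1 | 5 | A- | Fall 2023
SELECT student_id, COUNT(DISTINCT course_id) AS distinct_course_count FROM enrollments GROUP BY student_id HAVING COUNT(DISTINCT course_id) >= 3

Execution result:
student_id | distinct_course_count
10 | 3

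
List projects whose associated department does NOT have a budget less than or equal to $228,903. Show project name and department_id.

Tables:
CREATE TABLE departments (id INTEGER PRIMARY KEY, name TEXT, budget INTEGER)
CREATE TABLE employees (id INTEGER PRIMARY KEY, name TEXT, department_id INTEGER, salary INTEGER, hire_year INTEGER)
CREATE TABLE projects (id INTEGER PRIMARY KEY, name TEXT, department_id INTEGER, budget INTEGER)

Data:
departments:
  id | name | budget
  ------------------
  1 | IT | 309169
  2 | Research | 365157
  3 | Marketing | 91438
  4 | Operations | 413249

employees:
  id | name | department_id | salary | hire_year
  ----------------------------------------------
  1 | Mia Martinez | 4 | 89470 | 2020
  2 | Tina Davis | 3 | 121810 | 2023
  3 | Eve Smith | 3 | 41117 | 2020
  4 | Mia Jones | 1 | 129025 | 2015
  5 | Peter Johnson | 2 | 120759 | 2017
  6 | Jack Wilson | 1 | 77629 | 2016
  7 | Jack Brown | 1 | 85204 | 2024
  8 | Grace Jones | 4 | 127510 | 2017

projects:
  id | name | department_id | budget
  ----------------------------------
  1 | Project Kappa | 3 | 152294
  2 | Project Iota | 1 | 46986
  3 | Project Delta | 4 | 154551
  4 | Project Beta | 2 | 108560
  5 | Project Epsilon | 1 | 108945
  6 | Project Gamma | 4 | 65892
SELECT name, department_id FROM projects WHERE department_id NOT IN (SELECT id FROM departments WHERE budget <= 228903)

Execution result:
name | department_id
Project Iota | 1
Project Delta | 4
Project Beta | 2
Project Epsilon | 1
Project Gamma | 4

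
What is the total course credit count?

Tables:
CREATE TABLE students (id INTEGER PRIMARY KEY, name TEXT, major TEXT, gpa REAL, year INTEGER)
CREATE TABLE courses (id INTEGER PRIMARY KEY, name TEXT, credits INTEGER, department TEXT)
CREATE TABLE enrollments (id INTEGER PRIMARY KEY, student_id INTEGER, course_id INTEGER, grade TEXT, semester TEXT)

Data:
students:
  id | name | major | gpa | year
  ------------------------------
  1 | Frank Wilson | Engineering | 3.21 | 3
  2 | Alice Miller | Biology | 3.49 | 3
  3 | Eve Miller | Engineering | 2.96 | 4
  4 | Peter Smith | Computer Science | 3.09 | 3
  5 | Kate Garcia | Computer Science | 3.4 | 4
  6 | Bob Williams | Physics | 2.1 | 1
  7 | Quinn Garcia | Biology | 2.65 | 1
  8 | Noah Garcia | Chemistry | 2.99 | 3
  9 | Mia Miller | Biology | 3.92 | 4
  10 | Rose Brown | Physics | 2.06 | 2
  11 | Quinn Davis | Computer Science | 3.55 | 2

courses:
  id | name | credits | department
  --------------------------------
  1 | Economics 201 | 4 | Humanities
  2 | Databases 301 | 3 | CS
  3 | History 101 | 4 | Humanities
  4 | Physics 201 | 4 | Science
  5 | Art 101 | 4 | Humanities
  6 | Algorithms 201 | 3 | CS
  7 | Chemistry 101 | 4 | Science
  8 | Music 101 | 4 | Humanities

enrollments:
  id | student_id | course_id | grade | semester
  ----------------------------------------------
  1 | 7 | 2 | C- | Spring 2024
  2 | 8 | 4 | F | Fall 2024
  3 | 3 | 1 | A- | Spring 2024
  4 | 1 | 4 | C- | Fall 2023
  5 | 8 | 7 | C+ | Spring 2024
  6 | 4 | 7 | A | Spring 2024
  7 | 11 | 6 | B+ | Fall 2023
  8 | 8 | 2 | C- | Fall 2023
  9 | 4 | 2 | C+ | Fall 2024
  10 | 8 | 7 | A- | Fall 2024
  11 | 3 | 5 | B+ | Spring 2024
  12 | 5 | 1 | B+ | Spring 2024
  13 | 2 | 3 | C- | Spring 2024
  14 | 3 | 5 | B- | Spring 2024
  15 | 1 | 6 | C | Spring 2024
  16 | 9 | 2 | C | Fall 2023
SELECT SUM(credits) FROM courses

Execution result:
30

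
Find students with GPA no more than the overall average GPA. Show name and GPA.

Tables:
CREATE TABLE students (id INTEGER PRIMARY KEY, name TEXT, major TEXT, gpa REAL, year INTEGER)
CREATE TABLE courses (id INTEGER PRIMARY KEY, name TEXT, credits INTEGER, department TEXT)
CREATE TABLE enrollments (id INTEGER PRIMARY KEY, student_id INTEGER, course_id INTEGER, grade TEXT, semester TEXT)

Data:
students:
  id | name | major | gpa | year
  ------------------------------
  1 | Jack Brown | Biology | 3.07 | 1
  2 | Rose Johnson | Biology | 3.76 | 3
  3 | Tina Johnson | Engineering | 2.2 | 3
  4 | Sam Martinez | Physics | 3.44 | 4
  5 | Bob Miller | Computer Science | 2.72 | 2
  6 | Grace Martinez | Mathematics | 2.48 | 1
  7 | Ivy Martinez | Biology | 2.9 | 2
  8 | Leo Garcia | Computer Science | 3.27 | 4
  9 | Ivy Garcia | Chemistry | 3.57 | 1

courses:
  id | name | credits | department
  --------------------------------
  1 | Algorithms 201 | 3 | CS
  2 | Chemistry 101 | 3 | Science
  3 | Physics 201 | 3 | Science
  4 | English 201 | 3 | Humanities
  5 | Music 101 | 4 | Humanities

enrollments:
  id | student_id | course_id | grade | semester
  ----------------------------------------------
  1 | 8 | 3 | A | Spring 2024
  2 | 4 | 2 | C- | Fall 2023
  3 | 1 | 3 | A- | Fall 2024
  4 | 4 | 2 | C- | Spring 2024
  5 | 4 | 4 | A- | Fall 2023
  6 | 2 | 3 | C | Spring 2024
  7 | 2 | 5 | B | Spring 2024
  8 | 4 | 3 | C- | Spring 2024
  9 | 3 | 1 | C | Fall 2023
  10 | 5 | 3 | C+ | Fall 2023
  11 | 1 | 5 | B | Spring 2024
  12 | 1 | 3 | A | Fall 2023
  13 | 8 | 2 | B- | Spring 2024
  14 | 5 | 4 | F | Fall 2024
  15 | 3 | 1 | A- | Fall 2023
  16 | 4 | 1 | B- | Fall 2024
SELECT name, gpa FROM students WHERE gpa <= (SELECT AVG(gpa) FROM students)

Execution result:
name | gpa
Tina Johnson | 2.20
Bob Miller | 2.72
Grace Martinez | 2.48
Ivy Martinez | 2.90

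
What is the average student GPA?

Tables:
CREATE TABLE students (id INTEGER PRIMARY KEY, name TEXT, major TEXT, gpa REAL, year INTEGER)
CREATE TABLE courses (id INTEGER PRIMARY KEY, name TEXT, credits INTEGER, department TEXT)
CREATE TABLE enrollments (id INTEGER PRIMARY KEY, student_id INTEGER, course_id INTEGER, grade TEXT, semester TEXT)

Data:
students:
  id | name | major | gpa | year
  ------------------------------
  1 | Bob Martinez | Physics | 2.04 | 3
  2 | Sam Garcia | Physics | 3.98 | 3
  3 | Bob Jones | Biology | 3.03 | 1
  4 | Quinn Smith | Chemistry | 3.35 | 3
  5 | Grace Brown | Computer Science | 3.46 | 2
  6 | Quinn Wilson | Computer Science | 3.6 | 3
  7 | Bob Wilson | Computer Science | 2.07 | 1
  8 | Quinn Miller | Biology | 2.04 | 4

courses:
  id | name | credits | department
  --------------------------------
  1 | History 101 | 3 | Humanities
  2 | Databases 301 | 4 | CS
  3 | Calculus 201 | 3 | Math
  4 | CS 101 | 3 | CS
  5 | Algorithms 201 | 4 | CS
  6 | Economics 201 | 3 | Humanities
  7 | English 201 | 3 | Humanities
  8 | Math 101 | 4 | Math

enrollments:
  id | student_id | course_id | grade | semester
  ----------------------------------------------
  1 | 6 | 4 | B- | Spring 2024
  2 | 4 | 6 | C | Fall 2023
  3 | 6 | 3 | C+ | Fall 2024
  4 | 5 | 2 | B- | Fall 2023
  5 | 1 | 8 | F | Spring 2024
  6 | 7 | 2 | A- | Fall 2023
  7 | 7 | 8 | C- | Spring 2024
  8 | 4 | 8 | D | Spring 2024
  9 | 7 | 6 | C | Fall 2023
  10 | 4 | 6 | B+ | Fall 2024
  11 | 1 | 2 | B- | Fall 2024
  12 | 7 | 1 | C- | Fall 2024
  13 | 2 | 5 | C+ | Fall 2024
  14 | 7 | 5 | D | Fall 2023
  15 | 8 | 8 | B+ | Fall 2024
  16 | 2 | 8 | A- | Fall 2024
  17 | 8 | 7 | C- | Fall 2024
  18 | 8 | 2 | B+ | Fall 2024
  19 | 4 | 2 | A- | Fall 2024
SELECT AVG(gpa) FROM students

Execution result:
2.95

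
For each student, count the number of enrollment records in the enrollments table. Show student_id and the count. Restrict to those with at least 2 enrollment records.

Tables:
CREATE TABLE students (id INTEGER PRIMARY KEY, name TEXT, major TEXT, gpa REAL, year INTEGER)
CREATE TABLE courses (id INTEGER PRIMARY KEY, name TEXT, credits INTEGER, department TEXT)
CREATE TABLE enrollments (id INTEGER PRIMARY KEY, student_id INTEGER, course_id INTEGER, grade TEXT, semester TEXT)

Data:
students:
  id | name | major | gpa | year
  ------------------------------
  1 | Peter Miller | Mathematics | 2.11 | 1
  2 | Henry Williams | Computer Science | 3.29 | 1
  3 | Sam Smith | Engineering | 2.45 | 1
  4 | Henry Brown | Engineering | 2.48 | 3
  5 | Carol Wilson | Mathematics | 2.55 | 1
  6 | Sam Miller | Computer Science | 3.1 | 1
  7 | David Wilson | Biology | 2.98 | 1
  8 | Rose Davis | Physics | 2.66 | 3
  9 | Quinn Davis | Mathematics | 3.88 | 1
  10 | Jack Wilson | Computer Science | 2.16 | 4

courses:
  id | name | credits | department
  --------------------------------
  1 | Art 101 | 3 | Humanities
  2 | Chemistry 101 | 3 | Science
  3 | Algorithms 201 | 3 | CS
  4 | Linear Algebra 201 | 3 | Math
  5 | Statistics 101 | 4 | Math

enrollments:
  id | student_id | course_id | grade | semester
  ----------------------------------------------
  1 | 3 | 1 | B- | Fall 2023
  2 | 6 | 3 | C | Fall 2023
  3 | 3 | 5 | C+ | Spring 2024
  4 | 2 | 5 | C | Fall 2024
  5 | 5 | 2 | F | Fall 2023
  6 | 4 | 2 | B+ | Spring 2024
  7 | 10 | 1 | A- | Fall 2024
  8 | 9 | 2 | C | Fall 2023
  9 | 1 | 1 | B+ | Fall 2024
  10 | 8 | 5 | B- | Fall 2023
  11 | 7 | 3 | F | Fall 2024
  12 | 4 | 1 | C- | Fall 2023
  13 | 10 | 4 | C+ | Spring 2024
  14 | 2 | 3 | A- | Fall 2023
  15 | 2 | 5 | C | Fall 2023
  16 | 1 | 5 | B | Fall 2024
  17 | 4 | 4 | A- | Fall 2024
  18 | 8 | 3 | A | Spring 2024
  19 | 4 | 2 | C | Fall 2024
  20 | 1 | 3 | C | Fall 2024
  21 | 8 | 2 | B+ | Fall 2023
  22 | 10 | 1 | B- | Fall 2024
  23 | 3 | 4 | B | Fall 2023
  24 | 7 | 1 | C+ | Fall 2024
SELECT student_id, COUNT(*) AS enrollment_count FROM enrollments GROUP BY student_id HAVING COUNT(*) >= 2

Execution result:
student_id | enrollment_count
1 | 3
2 | 3
3 | 3
4 | 4
7 | 2
8 | 3
10 | 3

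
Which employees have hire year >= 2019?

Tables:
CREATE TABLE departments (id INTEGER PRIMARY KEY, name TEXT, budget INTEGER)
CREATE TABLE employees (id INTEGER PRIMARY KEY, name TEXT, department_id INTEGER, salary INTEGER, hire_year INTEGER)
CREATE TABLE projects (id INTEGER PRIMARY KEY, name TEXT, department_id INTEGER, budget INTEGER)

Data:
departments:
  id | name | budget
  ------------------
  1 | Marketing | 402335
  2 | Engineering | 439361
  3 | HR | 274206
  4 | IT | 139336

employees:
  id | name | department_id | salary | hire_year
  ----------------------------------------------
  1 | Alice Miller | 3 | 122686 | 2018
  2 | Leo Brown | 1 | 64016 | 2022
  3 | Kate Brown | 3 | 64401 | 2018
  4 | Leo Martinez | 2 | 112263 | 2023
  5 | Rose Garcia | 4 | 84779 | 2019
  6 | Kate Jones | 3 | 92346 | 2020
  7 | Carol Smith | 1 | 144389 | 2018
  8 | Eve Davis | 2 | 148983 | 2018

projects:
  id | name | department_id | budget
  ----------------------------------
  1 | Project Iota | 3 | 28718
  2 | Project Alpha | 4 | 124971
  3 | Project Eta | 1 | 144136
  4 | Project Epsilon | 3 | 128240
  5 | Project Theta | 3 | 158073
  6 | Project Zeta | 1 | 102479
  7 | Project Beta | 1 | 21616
SELECT name, hire_year FROM employees WHERE hire_year >= 2019

Execution result:
name | hire_year
Leo Brown | 2022
Leo Martinez | 2023
Rose Garcia | 2019
Kate Jones | 2020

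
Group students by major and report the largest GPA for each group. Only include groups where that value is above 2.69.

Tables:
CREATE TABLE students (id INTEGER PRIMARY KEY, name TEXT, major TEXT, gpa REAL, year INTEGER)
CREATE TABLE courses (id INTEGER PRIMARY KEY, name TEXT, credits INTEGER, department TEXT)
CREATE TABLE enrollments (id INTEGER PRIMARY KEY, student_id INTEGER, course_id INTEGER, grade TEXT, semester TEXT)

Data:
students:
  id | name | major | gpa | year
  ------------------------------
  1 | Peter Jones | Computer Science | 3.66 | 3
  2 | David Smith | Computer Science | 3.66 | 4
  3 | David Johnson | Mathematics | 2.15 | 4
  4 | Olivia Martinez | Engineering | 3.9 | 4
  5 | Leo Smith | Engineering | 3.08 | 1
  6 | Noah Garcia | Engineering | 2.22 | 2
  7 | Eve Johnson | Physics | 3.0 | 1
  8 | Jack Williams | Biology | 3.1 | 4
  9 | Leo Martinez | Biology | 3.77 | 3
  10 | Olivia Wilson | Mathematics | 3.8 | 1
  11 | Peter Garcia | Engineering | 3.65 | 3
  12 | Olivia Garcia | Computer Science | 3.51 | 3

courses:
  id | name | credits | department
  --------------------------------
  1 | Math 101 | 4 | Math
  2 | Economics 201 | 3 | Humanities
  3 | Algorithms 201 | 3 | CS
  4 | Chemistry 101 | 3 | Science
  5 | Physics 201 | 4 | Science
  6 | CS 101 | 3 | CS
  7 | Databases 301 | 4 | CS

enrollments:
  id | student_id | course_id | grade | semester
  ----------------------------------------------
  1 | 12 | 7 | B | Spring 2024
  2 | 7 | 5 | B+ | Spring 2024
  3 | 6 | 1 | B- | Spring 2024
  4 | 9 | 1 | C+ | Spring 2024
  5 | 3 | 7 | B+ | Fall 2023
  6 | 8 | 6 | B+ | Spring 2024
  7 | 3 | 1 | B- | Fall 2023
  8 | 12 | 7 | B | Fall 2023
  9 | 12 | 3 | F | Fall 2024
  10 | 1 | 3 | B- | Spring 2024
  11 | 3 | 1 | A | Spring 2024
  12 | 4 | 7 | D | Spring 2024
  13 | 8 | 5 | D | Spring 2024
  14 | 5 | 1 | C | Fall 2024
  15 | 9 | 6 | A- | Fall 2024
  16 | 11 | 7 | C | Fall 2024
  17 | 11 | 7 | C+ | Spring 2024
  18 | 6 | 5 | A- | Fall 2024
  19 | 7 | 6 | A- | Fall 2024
SELECT major, MAX(gpa) AS max_gpa FROM students GROUP BY major HAVING MAX(gpa) > 2.69

Execution result:
major | max_gpa
Biology | 3.77
Computer Science | 3.66
Engineering | 3.90
Mathematics | 3.80
Physics | 3.00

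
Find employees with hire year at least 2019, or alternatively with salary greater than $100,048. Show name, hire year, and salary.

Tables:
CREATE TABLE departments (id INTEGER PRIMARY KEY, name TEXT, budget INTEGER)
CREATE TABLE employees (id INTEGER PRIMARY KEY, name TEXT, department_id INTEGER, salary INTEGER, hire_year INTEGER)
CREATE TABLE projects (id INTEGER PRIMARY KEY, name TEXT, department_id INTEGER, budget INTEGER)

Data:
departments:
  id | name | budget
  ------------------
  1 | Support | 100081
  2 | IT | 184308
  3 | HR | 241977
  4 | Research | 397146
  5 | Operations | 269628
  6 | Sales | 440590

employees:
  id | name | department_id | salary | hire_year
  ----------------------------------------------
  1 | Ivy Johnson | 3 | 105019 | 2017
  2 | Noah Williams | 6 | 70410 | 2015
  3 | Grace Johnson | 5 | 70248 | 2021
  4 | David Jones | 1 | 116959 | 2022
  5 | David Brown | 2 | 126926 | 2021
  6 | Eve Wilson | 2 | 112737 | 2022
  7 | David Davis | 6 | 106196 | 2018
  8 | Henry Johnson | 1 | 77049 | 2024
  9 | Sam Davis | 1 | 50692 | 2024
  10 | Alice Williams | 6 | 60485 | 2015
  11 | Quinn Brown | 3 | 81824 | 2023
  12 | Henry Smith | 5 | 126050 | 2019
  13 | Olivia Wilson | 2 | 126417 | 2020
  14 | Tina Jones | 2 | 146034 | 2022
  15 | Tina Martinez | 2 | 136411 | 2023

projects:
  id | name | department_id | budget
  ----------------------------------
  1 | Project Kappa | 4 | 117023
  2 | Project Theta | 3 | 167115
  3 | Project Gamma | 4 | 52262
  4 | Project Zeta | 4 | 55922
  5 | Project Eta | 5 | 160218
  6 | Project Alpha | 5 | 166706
SELECT name, hire_year, salary FROM employees WHERE hire_year >= 2019 OR salary > 100048

Execution result:
name | hire_year | salary
Ivy Johnson | 2017 | 105019
Grace Johnson | 2021 | 70248
David Jones | 2022 | 116959
David Brown | 2021 | 126926
Eve Wilson | 2022 | 112737
David Davis | 2018 | 106196
Henry Johnson | 2024 | 77049
Sam Davis | 2024 | 50692
Quinn Brown | 2023 | 81824
Henry Smith | 2019 | 126050
Olivia Wilson | 2020 | 126417
Tina Jones | 2022 | 146034
Tina Martinez | 2023 | 136411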